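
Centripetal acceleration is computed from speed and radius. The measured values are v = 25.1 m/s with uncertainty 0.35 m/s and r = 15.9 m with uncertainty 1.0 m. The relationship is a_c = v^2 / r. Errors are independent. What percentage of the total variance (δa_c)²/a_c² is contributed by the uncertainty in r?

(δa_c/a_c)² = (2·δv/v)² + (-1·δr/r)²
  v term: (2×0.0139)² = 0.000778
  r term: (-1×0.0629)² = 0.00396
Total = 0.00473. Share from r = 0.00396/0.00473 = 0.836.

83.6%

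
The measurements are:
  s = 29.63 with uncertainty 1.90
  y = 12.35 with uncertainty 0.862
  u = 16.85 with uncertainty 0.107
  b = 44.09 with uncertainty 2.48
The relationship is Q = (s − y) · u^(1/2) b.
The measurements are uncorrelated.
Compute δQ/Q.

0.133

Let w = s − y = 17.28. δw = √(δs² + δy²) = √(3.61 + 0.743) = 2.09, so δw/w = 0.121.
Q is then a monomial in w, u, b:
δQ/Q = √((δw/w)² + (½·δu/u)² + (1·δb/b)²) = √(0.0146 + 1.01e-05 + 0.00316) = 0.133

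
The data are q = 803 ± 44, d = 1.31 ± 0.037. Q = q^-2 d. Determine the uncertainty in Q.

Since Q is a product/quotient, work with relative uncertainties:
  (-2·δq/q)² = (-2×0.0548)² = 0.0120;  (1·δd/d)² = (1×0.0282)² = 0.000798
δQ/Q = √(0.0128) = 0.113
Q = 2.03e-06, so δQ = 0.113 × 2.03e-06 = 2.3e-07.

2.3e-07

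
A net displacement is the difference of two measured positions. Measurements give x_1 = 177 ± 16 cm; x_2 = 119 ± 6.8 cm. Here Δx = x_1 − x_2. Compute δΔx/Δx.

0.300

For a sum/difference, combine absolute errors in quadrature:
  (δx_1)² = 256;  (δx_2)² = 46.2
δΔx = √(302) = 17.4 cm
Δx = 58.0 cm, so δΔx/Δx = 17.4/58.0 = 0.300.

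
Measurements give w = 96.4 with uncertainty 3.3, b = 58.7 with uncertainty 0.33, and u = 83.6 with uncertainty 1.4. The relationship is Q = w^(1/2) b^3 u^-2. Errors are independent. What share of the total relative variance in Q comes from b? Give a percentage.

(δQ/Q)² = (½·δw/w)² + (3·δb/b)² + (-2·δu/u)²
  w term: (0.5×0.0342)² = 0.000293
  b term: (3×0.00562)² = 0.000284
  u term: (-2×0.0167)² = 0.00112
Total = 0.00170. Share from b = 0.000284/0.00170 = 0.167.

16.7%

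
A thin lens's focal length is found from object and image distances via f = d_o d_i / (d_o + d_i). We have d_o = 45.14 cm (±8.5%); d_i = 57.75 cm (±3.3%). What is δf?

1.26 cm

∂f/∂d_o = (d_i/(d_o+d_i))² = 0.315;  ∂f/∂d_i = (d_o/(d_o+d_i))² = 0.192
δf = √((∂f/∂d_o · δd_o)² + (∂f/∂d_i · δd_i)²) = √(1.46 + 0.135) = 1.26 cm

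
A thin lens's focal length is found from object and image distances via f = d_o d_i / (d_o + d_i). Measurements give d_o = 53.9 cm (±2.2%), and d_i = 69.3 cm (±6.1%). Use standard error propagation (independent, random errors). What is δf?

∂f/∂d_o = (d_i/(d_o+d_i))² = 0.316;  ∂f/∂d_i = (d_o/(d_o+d_i))² = 0.191
δf = √((∂f/∂d_o · δd_o)² + (∂f/∂d_i · δd_i)²) = √(0.141 + 0.655) = 0.892 cm

0.892 cm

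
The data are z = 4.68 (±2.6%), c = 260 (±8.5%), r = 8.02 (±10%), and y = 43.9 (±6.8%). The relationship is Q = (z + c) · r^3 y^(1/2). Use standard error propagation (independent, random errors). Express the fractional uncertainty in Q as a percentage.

Let u = z + c = 265. δu = √(δz² + δc²) = √(0.0148 + 488) = 22.1, so δu/u = 0.0835.
Q is then a monomial in u, r, y:
δQ/Q = √((δu/u)² + (3·δr/r)² + (½·δy/y)²) = √(0.00697 + 0.0900 + 0.00116) = 0.313

31.3%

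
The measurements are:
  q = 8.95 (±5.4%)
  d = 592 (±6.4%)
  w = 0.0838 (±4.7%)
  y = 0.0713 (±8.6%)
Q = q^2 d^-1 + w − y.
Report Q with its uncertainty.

Let p = q^2·d^-1 = 0.135. δp/p = √((2·δq/q)² + (-1·δd/d)²) = √(0.0117 + 0.00410) = 0.126, so δp = 0.0170.
Q = p + w − y: δQ = √(δp² + δw² + δy²) = √(0.000289 + 1.55e-05 + 3.76e-05) = 0.0185
Q = 0.148.

0.148 ± 0.0185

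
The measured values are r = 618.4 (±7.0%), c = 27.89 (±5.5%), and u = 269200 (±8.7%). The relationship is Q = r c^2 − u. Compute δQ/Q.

0.316

Let p = r·c^2 = 481000. δp/p = √((1·δr/r)² + (2·δc/c)²) = √(0.00490 + 0.0121) = 0.130, so δp = 62700.
Q = p − u: δQ = √(δp² + δu²) = √(3.93e+09 + 5.49e+08) = 66900
Q = 211800, so δQ/Q = 66900/211800 = 0.316.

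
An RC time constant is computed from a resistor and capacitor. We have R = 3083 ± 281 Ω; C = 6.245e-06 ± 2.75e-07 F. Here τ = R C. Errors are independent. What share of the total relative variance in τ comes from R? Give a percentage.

81.1%

(δτ/τ)² = (1·δR/R)² + (1·δC/C)²
  R term: (1×0.0911)² = 0.00831
  C term: (1×0.0440)² = 0.00194
Total = 0.0102. Share from R = 0.00831/0.0102 = 0.811.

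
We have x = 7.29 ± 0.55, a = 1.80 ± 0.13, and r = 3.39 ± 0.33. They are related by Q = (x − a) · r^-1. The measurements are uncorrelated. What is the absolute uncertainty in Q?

0.229

Let u = x − a = 5.49. δu = √(δx² + δa²) = √(0.303 + 0.0169) = 0.565, so δu/u = 0.103.
Q is then a monomial in u, r:
δQ/Q = √((δu/u)² + (-1·δr/r)²) = √(0.0106 + 0.00948) = 0.142
Q = 1.62, so δQ = 0.142 × 1.62 = 0.229.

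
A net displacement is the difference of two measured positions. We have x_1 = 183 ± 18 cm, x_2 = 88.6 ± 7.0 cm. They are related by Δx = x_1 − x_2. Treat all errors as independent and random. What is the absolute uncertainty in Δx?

19.3 cm

Absolute uncertainties add in quadrature for a linear combination:
  (δx_1)² = 324;  (δx_2)² = 49.0
δΔx = √(373) = 19.3 cm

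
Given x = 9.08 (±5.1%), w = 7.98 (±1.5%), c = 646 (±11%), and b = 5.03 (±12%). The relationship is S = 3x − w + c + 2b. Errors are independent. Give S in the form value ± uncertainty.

For a sum/difference, combine absolute errors in quadrature:
  (3·δx)² = 1.93;  (δw)² = 0.0143;  (δc)² = 5050;  (2·δb)² = 1.46
δS = √(5050) = 71.1
S = 675.

675 ± 71.1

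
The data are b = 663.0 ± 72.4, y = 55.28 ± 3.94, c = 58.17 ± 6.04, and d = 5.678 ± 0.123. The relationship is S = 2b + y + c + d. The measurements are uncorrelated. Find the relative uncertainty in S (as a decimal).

Sums and differences: (δS)² = Σ (cᵢ δxᵢ)².
  (2·δb)² = 21000;  (δy)² = 15.5;  (δc)² = 36.5;  (δd)² = 0.0151
δS = √(21000) = 145
S = 1445, so δS/S = 145/1445 = 0.100.

0.100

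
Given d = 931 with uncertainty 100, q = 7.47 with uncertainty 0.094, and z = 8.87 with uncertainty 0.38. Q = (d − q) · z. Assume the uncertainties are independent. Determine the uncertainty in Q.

954

Let u = d − q = 924. δu = √(δd² + δq²) = √(10000 + 0.00884) = 100, so δu/u = 0.108.
Q is then a monomial in u, z:
δQ/Q = √((δu/u)² + (1·δz/z)²) = √(0.0117 + 0.00184) = 0.116
Q = 8190, so δQ = 0.116 × 8190 = 954.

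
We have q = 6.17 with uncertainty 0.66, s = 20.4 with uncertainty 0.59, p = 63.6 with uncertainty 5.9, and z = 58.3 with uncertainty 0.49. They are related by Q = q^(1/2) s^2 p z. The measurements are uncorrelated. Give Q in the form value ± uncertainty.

(3.83 ± 0.468) × 10^6

Relative error in a monomial: (δQ/Q)² = Σ (nᵢ · δxᵢ/xᵢ)².
  (½·δq/q)² = (0.5×0.107)² = 0.00286;  (2·δs/s)² = (2×0.0289)² = 0.00335;  (1·δp/p)² = (1×0.0928)² = 0.00861;  (1·δz/z)² = (1×0.00840)² = 7.06e-05
δQ/Q = √(0.0149) = 0.122
Q = 3.83e+06, so δQ = 0.122 × 3.83e+06 = 4.68e+05.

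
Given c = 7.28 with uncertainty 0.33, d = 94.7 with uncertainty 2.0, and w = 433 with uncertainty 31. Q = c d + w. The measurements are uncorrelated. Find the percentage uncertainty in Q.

4.13%

Let p = c·d = 689. δp/p = √((1·δc/c)² + (1·δd/d)²) = √(0.00205 + 0.000446) = 0.0500, so δp = 34.5.
Q = p + w: δQ = √(δp² + δw²) = √(1190 + 961) = 46.4
Q = 1120, so δQ/Q = 46.4/1120 = 0.0413.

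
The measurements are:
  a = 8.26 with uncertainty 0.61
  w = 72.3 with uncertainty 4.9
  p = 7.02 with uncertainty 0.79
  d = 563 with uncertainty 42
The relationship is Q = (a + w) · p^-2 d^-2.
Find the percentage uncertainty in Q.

Let u = a + w = 80.6. δu = √(δa² + δw²) = √(0.372 + 24.0) = 4.94, so δu/u = 0.0613.
Q is then a monomial in u, p, d:
δQ/Q = √((δu/u)² + (-2·δp/p)² + (-2·δd/d)²) = √(0.00376 + 0.0507 + 0.0223) = 0.277

27.7%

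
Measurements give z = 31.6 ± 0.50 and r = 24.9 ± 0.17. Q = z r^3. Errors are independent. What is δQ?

12600

Q is a product of powers, so relative uncertainties combine in quadrature:
  (1·δz/z)² = (1×0.0158)² = 0.000250;  (3·δr/r)² = (3×0.00683)² = 0.000420
δQ/Q = √(0.000670) = 0.0259
Q = 4.88e+05, so δQ = 0.0259 × 4.88e+05 = 12600.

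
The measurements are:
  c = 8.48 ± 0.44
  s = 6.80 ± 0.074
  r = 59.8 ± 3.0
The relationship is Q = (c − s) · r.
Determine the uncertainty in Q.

Let u = c − s = 1.68. δu = √(δc² + δs²) = √(0.194 + 0.00548) = 0.446, so δu/u = 0.266.
Q is then a monomial in u, r:
δQ/Q = √((δu/u)² + (1·δr/r)²) = √(0.0705 + 0.00252) = 0.270
Q = 100, so δQ = 0.270 × 100 = 27.2.

27.2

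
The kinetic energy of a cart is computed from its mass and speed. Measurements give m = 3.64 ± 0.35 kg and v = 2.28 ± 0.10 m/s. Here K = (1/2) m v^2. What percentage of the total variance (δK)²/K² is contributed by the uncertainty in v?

(δK/K)² = (1·δm/m)² + (2·δv/v)²
  m term: (1×0.0962)² = 0.00925
  v term: (2×0.0439)² = 0.00769
Total = 0.0169. Share from v = 0.00769/0.0169 = 0.454.

45.4%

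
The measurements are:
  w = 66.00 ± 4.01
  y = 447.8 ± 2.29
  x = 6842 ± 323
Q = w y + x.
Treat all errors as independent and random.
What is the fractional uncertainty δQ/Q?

Let p = w·y = 29550. δp/p = √((1·δw/w)² + (1·δy/y)²) = √(0.00369 + 2.62e-05) = 0.0610, so δp = 1800.
Q = p + x: δQ = √(δp² + δx²) = √(3.25e+06 + 1.04e+05) = 1830
Q = 36400, so δQ/Q = 1830/36400 = 0.0503.

0.0503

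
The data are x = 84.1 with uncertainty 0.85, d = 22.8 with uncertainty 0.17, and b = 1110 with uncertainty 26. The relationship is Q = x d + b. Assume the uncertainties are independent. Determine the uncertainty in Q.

35.4

Let p = x·d = 1920. δp/p = √((1·δx/x)² + (1·δd/d)²) = √(0.000102 + 5.56e-05) = 0.0126, so δp = 24.1.
Q = p + b: δQ = √(δp² + δb²) = √(580 + 676) = 35.4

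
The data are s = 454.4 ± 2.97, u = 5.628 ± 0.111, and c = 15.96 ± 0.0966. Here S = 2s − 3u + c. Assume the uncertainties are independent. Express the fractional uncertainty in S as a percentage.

Each term contributes (cᵢ δxᵢ)² to (δS)²:
  (2·δs)² = 35.3;  (3·δu)² = 0.111;  (δc)² = 0.00933
δS = √(35.4) = 5.95
S = 907.9, so δS/S = 5.95/907.9 = 0.00655.

0.655%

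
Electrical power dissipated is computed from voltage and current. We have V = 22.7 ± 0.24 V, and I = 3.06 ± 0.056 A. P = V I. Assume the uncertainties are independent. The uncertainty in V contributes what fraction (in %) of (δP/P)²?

25.0%

(δP/P)² = (1·δV/V)² + (1·δI/I)²
  V term: (1×0.0106)² = 0.000112
  I term: (1×0.0183)² = 0.000335
Total = 0.000447. Share from V = 0.000112/0.000447 = 0.250.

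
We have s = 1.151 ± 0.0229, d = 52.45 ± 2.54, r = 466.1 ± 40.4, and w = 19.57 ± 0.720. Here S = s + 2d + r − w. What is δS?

For a sum/difference, combine absolute errors in quadrature:
  (δs)² = 0.000524;  (2·δd)² = 25.8;  (δr)² = 1630;  (δw)² = 0.518
δS = √(1660) = 40.7

40.7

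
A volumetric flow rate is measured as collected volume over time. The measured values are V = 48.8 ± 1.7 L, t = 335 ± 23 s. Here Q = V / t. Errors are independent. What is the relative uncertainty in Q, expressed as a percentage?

7.70%

Each factor contributes (exponent × relative error)² to (δQ/Q)²:
  (1·δV/V)² = (1×0.0348)² = 0.00121;  (-1·δt/t)² = (-1×0.0687)² = 0.00471
δQ/Q = √(0.00593) = 0.0770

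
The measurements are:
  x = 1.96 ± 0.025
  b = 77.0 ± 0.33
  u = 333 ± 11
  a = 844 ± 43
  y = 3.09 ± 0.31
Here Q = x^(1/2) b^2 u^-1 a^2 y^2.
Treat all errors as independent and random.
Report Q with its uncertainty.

Each factor contributes (exponent × relative error)² to (δQ/Q)²:
  (½·δx/x)² = (0.5×0.0128)² = 4.07e-05;  (2·δb/b)² = (2×0.00429)² = 7.35e-05;  (-1·δu/u)² = (-1×0.0330)² = 0.00109;  (2·δa/a)² = (2×0.0509)² = 0.0104;  (2·δy/y)² = (2×0.100)² = 0.0403
δQ/Q = √(0.0518) = 0.228
Q = 1.7e+08, so δQ = 0.228 × 1.7e+08 = 3.86e+07.

(1.70 ± 0.386) × 10^8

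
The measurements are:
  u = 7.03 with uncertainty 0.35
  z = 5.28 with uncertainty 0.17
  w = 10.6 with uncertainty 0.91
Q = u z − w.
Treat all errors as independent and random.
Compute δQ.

2.38

Let p = u·z = 37.1. δp/p = √((1·δu/u)² + (1·δz/z)²) = √(0.00248 + 0.00104) = 0.0593, so δp = 2.20.
Q = p − w: δQ = √(δp² + δw²) = √(4.84 + 0.828) = 2.38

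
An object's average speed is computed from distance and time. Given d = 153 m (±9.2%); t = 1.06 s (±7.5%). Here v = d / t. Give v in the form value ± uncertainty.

Products/powers → add relative errors in quadrature, weighted by exponent:
  (1·δd/d)² = (1×0.0920)² = 0.00846;  (-1·δt/t)² = (-1×0.0750)² = 0.00562
δv/v = √(0.0141) = 0.119
v = 144 m/s, so δv = 0.119 × 144 = 17.1 m/s.

144 ± 17.1 m/s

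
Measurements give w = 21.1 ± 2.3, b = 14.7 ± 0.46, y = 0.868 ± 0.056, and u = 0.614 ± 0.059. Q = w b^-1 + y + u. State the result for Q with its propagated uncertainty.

2.92 ± 0.182

Let p = w·b^-1 = 1.44. δp/p = √((1·δw/w)² + (-1·δb/b)²) = √(0.0119 + 0.000979) = 0.113, so δp = 0.163.
Q = p + y + u: δQ = √(δp² + δy² + δu²) = √(0.0265 + 0.00314 + 0.00348) = 0.182
Q = 2.92.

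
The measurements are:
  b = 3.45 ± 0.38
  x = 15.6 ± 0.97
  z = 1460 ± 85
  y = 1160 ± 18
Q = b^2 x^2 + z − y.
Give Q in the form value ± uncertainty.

3200 ± 738

Let p = b^2·x^2 = 2900. δp/p = √((2·δb/b)² + (2·δx/x)²) = √(0.0485 + 0.0155) = 0.253, so δp = 733.
Q = p + z − y: δQ = √(δp² + δz² + δy²) = √(5.37e+05 + 7220 + 324) = 738
Q = 3200.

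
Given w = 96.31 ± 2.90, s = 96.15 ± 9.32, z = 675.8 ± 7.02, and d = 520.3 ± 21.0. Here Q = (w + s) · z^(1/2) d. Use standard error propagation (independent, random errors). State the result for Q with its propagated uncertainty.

Let u = w + s = 192.5. δu = √(δw² + δs²) = √(8.41 + 86.9) = 9.76, so δu/u = 0.0507.
Q is then a monomial in u, z, d:
δQ/Q = √((δu/u)² + (½·δz/z)² + (1·δd/d)²) = √(0.00257 + 2.7e-05 + 0.00163) = 0.0650
Q = 2.603e+06, so δQ = 0.0650 × 2.603e+06 = 1.69e+05.

(2.603 ± 0.169) × 10^6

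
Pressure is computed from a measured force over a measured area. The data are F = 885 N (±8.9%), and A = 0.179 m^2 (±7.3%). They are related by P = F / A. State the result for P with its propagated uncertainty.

4940 ± 569 Pa

Each factor contributes (exponent × relative error)² to (δP/P)²:
  (1·δF/F)² = (1×0.0890)² = 0.00792;  (-1·δA/A)² = (-1×0.0730)² = 0.00533
δP/P = √(0.0133) = 0.115
P = 4940 Pa, so δP = 0.115 × 4940 = 569 Pa.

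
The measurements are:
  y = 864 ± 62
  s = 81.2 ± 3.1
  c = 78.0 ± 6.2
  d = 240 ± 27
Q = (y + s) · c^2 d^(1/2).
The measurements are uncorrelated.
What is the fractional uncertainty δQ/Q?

Let u = y + s = 945. δu = √(δy² + δs²) = √(3840 + 9.61) = 62.1, so δu/u = 0.0657.
Q is then a monomial in u, c, d:
δQ/Q = √((δu/u)² + (2·δc/c)² + (½·δd/d)²) = √(0.00431 + 0.0253 + 0.00316) = 0.181

0.181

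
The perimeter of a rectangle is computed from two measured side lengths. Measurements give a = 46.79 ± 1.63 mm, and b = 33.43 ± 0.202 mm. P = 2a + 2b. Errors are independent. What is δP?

3.28 mm

Each term contributes (cᵢ δxᵢ)² to (δP)²:
  (2·δa)² = 10.6;  (2·δb)² = 0.163
δP = √(10.8) = 3.28 mm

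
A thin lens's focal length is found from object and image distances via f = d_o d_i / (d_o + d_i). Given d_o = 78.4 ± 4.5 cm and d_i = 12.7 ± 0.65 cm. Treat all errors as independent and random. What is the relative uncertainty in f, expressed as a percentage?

4.48%

∂f/∂d_o = (d_i/(d_o+d_i))² = 0.0194;  ∂f/∂d_i = (d_o/(d_o+d_i))² = 0.741
δf = √((∂f/∂d_o · δd_o)² + (∂f/∂d_i · δd_i)²) = √(0.00765 + 0.232) = 0.489 cm
f = 10.9 cm, so δf/f = 0.489/10.9 = 0.0448.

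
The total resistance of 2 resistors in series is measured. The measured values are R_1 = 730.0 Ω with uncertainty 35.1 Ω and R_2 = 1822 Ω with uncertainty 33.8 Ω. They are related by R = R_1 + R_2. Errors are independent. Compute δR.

48.7 Ω

For a sum/difference, combine absolute errors in quadrature:
  (δR_1)² = 1230;  (δR_2)² = 1140
δR = √(2370) = 48.7 Ω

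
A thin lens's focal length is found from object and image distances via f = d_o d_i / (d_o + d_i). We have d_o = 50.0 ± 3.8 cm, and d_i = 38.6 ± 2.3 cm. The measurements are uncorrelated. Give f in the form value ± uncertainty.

21.8 ± 1.03 cm

∂f/∂d_o = (d_i/(d_o+d_i))² = 0.190;  ∂f/∂d_i = (d_o/(d_o+d_i))² = 0.318
δf = √((∂f/∂d_o · δd_o)² + (∂f/∂d_i · δd_i)²) = √(0.520 + 0.537) = 1.03 cm
f = 21.8 cm.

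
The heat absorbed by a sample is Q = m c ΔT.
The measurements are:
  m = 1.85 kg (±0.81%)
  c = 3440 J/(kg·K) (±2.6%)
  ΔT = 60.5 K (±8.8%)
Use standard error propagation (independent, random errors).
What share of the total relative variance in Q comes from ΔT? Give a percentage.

91.3%

(δQ/Q)² = (1·δm/m)² + (1·δc/c)² + (1·δΔT/ΔT)²
  m term: (1×0.00810)² = 6.56e-05
  c term: (1×0.0260)² = 0.000676
  ΔT term: (1×0.0880)² = 0.00774
Total = 0.00849. Share from ΔT = 0.00774/0.00849 = 0.913.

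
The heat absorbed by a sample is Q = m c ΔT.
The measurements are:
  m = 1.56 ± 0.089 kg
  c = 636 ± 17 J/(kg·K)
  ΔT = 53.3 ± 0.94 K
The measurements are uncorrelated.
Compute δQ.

3460 J

Each factor contributes (exponent × relative error)² to (δQ/Q)²:
  (1·δm/m)² = (1×0.0571)² = 0.00325;  (1·δc/c)² = (1×0.0267)² = 0.000714;  (1·δΔT/ΔT)² = (1×0.0176)² = 0.000311
δQ/Q = √(0.00428) = 0.0654
Q = 52900 J, so δQ = 0.0654 × 52900 = 3460 J.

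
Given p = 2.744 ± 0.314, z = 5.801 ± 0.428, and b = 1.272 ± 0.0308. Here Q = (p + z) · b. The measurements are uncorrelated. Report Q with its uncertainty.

10.87 ± 0.725

Let u = p + z = 8.545. δu = √(δp² + δz²) = √(0.0986 + 0.183) = 0.531, so δu/u = 0.0621.
Q is then a monomial in u, b:
δQ/Q = √((δu/u)² + (1·δb/b)²) = √(0.00386 + 0.000586) = 0.0667
Q = 10.87, so δQ = 0.0667 × 10.87 = 0.725.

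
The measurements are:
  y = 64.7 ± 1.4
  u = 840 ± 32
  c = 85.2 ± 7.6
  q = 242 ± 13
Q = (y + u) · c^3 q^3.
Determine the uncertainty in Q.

2.49e+15

Let w = y + u = 905. δw = √(δy² + δu²) = √(1.96 + 1020) = 32.0, so δw/w = 0.0354.
Q is then a monomial in w, c, q:
δQ/Q = √((δw/w)² + (3·δc/c)² + (3·δq/q)²) = √(0.00125 + 0.0716 + 0.0260) = 0.314
Q = 7.93e+15, so δQ = 0.314 × 7.93e+15 = 2.49e+15.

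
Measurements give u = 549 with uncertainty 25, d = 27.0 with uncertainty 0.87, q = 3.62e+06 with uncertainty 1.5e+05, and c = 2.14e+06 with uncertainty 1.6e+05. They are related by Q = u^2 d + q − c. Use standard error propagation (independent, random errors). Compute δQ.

Let p = u^2·d = 8.14e+06. δp/p = √((2·δu/u)² + (1·δd/d)²) = √(0.00829 + 0.00104) = 0.0966, so δp = 7.86e+05.
Q = p + q − c: δQ = √(δp² + δq² + δc²) = √(6.18e+11 + 2.25e+10 + 2.56e+10) = 8.16e+05

8.16e+05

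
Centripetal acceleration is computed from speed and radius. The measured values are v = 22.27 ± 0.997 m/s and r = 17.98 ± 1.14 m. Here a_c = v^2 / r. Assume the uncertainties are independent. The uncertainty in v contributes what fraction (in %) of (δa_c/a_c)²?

(δa_c/a_c)² = (2·δv/v)² + (-1·δr/r)²
  v term: (2×0.0448)² = 0.00802
  r term: (-1×0.0634)² = 0.00402
Total = 0.0120. Share from v = 0.00802/0.0120 = 0.666.

66.6%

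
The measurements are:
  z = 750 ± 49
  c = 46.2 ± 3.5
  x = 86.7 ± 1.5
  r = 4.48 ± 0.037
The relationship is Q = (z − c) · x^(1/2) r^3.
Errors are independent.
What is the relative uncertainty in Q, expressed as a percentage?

7.46%

Let u = z − c = 704. δu = √(δz² + δc²) = √(2400 + 12.2) = 49.1, so δu/u = 0.0698.
Q is then a monomial in u, x, r:
δQ/Q = √((δu/u)² + (½·δx/x)² + (3·δr/r)²) = √(0.00487 + 7.48e-05 + 0.000614) = 0.0746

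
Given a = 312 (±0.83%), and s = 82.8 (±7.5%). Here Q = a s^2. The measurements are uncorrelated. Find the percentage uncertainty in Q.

15.0%

Q is a product of powers, so relative uncertainties combine in quadrature:
  (1·δa/a)² = (1×0.00830)² = 6.89e-05;  (2·δs/s)² = (2×0.0750)² = 0.0225
δQ/Q = √(0.0226) = 0.150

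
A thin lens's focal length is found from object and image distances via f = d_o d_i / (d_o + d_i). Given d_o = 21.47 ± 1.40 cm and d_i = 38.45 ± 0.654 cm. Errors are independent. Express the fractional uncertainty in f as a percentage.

∂f/∂d_o = (d_i/(d_o+d_i))² = 0.412;  ∂f/∂d_i = (d_o/(d_o+d_i))² = 0.128
δf = √((∂f/∂d_o · δd_o)² + (∂f/∂d_i · δd_i)²) = √(0.332 + 0.00705) = 0.583 cm
f = 13.78 cm, so δf/f = 0.583/13.78 = 0.0423.

4.23%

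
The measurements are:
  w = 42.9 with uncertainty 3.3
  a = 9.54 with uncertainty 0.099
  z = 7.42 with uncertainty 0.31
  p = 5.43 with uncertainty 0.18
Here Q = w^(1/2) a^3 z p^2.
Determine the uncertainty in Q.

1.15e+05

Relative error in a monomial: (δQ/Q)² = Σ (nᵢ · δxᵢ/xᵢ)².
  (½·δw/w)² = (0.5×0.0769)² = 0.00148;  (3·δa/a)² = (3×0.0104)² = 0.000969;  (1·δz/z)² = (1×0.0418)² = 0.00175;  (2·δp/p)² = (2×0.0331)² = 0.00440
δQ/Q = √(0.00859) = 0.0927
Q = 1.24e+06, so δQ = 0.0927 × 1.24e+06 = 1.15e+05.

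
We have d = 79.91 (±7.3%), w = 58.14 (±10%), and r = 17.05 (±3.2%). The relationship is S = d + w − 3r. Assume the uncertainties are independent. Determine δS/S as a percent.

9.66%

Each term contributes (cᵢ δxᵢ)² to (δS)²:
  (δd)² = 34.0;  (δw)² = 33.8;  (3·δr)² = 2.68
δS = √(70.5) = 8.40
S = 86.90, so δS/S = 8.40/86.90 = 0.0966.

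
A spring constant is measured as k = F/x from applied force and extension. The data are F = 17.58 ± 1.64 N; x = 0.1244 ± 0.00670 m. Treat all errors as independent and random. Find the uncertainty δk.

15.2 N/m

Products/powers → add relative errors in quadrature, weighted by exponent:
  (1·δF/F)² = (1×0.0933)² = 0.00870;  (-1·δx/x)² = (-1×0.0539)² = 0.00290
δk/k = √(0.0116) = 0.108
k = 141.3 N/m, so δk = 0.108 × 141.3 = 15.2 N/m.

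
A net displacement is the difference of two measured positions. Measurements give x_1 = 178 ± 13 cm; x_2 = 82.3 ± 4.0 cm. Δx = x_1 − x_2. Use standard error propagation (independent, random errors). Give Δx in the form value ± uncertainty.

95.7 ± 13.6 cm

Sums and differences: (δΔx)² = Σ (cᵢ δxᵢ)².
  (δx_1)² = 169;  (δx_2)² = 16.0
δΔx = √(185) = 13.6 cm
Δx = 95.7 cm.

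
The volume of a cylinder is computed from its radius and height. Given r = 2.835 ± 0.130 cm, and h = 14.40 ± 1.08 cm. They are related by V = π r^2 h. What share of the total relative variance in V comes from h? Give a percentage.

(δV/V)² = (2·δr/r)² + (1·δh/h)²
  r term: (2×0.0459)² = 0.00841
  h term: (1×0.0750)² = 0.00562
Total = 0.0140. Share from h = 0.00562/0.0140 = 0.401.

40.1%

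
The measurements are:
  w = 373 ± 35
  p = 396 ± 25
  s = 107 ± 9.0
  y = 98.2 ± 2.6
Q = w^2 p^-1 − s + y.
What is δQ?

Let h = w^2·p^-1 = 351. δh/h = √((2·δw/w)² + (-1·δp/p)²) = √(0.0352 + 0.00399) = 0.198, so δh = 69.6.
Q = h − s + y: δQ = √(δh² + δs² + δy²) = √(4840 + 81.0 + 6.76) = 70.2

70.2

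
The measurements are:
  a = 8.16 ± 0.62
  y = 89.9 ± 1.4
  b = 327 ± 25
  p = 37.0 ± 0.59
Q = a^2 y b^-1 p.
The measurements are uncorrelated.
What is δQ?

116

Products/powers → add relative errors in quadrature, weighted by exponent:
  (2·δa/a)² = (2×0.0760)² = 0.0231;  (1·δy/y)² = (1×0.0156)² = 0.000243;  (-1·δb/b)² = (-1×0.0765)² = 0.00584;  (1·δp/p)² = (1×0.0159)² = 0.000254
δQ/Q = √(0.0294) = 0.172
Q = 677, so δQ = 0.172 × 677 = 116.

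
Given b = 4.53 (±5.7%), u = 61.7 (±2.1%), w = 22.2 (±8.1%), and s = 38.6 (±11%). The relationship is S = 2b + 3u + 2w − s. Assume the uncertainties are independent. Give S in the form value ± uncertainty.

200 ± 6.81

Sums and differences: (δS)² = Σ (cᵢ δxᵢ)².
  (2·δb)² = 0.267;  (3·δu)² = 15.1;  (2·δw)² = 12.9;  (δs)² = 18.0
δS = √(46.3) = 6.81
S = 200.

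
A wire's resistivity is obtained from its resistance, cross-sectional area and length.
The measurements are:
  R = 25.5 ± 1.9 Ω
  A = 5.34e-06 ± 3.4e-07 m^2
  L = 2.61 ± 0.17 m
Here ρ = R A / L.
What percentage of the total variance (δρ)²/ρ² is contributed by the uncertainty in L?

(δρ/ρ)² = (1·δR/R)² + (1·δA/A)² + (-1·δL/L)²
  R term: (1×0.0745)² = 0.00555
  A term: (1×0.0637)² = 0.00405
  L term: (-1×0.0651)² = 0.00424
Total = 0.0138. Share from L = 0.00424/0.0138 = 0.306.

30.6%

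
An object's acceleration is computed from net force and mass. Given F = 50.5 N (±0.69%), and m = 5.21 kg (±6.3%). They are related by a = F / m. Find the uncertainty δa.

Relative error in a monomial: (δa/a)² = Σ (nᵢ · δxᵢ/xᵢ)².
  (1·δF/F)² = (1×0.00690)² = 4.76e-05;  (-1·δm/m)² = (-1×0.0630)² = 0.00397
δa/a = √(0.00402) = 0.0634
a = 9.69 m/s^2, so δa = 0.0634 × 9.69 = 0.614 m/s^2.

0.614 m/s^2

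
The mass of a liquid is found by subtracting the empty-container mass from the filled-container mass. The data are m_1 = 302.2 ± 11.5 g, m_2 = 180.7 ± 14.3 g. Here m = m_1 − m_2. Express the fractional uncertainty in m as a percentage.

m is a linear combination, so absolute uncertainties add in quadrature:
  (δm_1)² = 132;  (δm_2)² = 204
δm = √(337) = 18.4 g
m = 121.5 g, so δm/m = 18.4/121.5 = 0.151.

15.1%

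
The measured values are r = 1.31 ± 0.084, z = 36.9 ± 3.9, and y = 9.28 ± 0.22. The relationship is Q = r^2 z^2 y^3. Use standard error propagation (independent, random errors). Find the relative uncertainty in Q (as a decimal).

Each factor contributes (exponent × relative error)² to (δQ/Q)²:
  (2·δr/r)² = (2×0.0641)² = 0.0164;  (2·δz/z)² = (2×0.106)² = 0.0447;  (3·δy/y)² = (3×0.0237)² = 0.00506
δQ/Q = √(0.0662) = 0.257

0.257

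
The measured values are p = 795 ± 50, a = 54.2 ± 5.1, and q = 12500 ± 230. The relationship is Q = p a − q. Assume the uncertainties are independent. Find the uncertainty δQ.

Let w = p·a = 43100. δw/w = √((1·δp/p)² + (1·δa/a)²) = √(0.00396 + 0.00885) = 0.113, so δw = 4880.
Q = w − q: δQ = √(δw² + δq²) = √(2.38e+07 + 52900) = 4880

4880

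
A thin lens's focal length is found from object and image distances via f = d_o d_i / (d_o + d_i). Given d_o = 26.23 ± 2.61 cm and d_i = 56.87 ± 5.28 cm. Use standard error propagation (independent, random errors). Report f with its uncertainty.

17.95 ± 1.33 cm

∂f/∂d_o = (d_i/(d_o+d_i))² = 0.468;  ∂f/∂d_i = (d_o/(d_o+d_i))² = 0.0996
δf = √((∂f/∂d_o · δd_o)² + (∂f/∂d_i · δd_i)²) = √(1.49 + 0.277) = 1.33 cm
f = 17.95 cm.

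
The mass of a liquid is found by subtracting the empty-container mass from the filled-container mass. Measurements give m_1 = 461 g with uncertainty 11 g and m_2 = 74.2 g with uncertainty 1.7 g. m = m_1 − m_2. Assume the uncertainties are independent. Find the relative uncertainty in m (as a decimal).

0.0288

m is a linear combination, so absolute uncertainties add in quadrature:
  (δm_1)² = 121;  (δm_2)² = 2.89
δm = √(124) = 11.1 g
m = 387 g, so δm/m = 11.1/387 = 0.0288.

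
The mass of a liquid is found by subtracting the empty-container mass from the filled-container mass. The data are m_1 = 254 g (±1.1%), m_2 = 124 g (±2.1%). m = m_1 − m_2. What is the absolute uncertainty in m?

Absolute uncertainties add in quadrature for a linear combination:
  (δm_1)² = 7.81;  (δm_2)² = 6.78
δm = √(14.6) = 3.82 g

3.82 g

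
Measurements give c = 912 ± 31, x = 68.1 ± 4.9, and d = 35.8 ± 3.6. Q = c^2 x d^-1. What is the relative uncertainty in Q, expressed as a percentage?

14.1%

Q is a product of powers, so relative uncertainties combine in quadrature:
  (2·δc/c)² = (2×0.0340)² = 0.00462;  (1·δx/x)² = (1×0.0720)² = 0.00518;  (-1·δd/d)² = (-1×0.101)² = 0.0101
δQ/Q = √(0.0199) = 0.141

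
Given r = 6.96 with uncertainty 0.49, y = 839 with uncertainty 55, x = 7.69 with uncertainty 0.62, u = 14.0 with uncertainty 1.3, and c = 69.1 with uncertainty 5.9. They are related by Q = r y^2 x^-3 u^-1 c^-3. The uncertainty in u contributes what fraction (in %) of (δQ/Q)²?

(δQ/Q)² = (1·δr/r)² + (2·δy/y)² + (-3·δx/x)² + (-1·δu/u)² + (-3·δc/c)²
  r term: (1×0.0704)² = 0.00496
  y term: (2×0.0656)² = 0.0172
  x term: (-3×0.0806)² = 0.0585
  u term: (-1×0.0929)² = 0.00862
  c term: (-3×0.0854)² = 0.0656
Total = 0.155. Share from u = 0.00862/0.155 = 0.0557.

5.57%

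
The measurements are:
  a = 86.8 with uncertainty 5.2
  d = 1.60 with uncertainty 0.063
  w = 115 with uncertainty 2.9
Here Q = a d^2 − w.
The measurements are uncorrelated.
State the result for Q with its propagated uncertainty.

Let p = a·d^2 = 222. δp/p = √((1·δa/a)² + (2·δd/d)²) = √(0.00359 + 0.00620) = 0.0989, so δp = 22.0.
Q = p − w: δQ = √(δp² + δw²) = √(483 + 8.41) = 22.2
Q = 107.

107 ± 22.2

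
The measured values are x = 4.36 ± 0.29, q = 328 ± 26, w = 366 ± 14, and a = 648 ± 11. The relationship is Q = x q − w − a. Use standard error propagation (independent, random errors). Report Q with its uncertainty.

416 ± 149

Let p = x·q = 1430. δp/p = √((1·δx/x)² + (1·δq/q)²) = √(0.00442 + 0.00628) = 0.103, so δp = 148.
Q = p − w − a: δQ = √(δp² + δw² + δa²) = √(21900 + 196 + 121) = 149
Q = 416.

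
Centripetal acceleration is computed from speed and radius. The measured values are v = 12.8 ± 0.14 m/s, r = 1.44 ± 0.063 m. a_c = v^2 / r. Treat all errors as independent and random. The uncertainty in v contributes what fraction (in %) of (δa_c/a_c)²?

20.0%

(δa_c/a_c)² = (2·δv/v)² + (-1·δr/r)²
  v term: (2×0.0109)² = 0.000479
  r term: (-1×0.0438)² = 0.00191
Total = 0.00239. Share from v = 0.000479/0.00239 = 0.200.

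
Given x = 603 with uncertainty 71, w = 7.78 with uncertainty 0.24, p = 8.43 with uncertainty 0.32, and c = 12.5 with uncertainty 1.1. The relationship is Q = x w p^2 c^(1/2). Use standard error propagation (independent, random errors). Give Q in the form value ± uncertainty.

(1.18 ± 0.177) × 10^6

For a monomial Q ∝ x, w, p^2, c^(1/2), fractional errors add in quadrature:
  (1·δx/x)² = (1×0.118)² = 0.0139;  (1·δw/w)² = (1×0.0308)² = 0.000952;  (2·δp/p)² = (2×0.0380)² = 0.00576;  (½·δc/c)² = (0.5×0.0880)² = 0.00194
δQ/Q = √(0.0225) = 0.150
Q = 1.18e+06, so δQ = 0.150 × 1.18e+06 = 1.77e+05.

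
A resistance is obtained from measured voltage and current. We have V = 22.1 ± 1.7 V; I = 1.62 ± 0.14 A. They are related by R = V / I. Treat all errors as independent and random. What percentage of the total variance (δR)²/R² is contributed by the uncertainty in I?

(δR/R)² = (1·δV/V)² + (-1·δI/I)²
  V term: (1×0.0769)² = 0.00592
  I term: (-1×0.0864)² = 0.00747
Total = 0.0134. Share from I = 0.00747/0.0134 = 0.558.

55.8%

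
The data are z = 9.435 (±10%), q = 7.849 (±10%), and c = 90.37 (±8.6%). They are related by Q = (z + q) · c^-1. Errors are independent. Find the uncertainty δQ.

0.0213

Let u = z + q = 17.28. δu = √(δz² + δq²) = √(0.890 + 0.616) = 1.23, so δu/u = 0.0710.
Q is then a monomial in u, c:
δQ/Q = √((δu/u)² + (-1·δc/c)²) = √(0.00504 + 0.00740) = 0.112
Q = 0.1913, so δQ = 0.112 × 0.1913 = 0.0213.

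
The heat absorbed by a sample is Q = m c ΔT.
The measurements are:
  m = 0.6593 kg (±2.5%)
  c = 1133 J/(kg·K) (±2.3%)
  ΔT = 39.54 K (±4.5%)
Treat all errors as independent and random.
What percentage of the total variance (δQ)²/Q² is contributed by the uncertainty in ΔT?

63.7%

(δQ/Q)² = (1·δm/m)² + (1·δc/c)² + (1·δΔT/ΔT)²
  m term: (1×0.0250)² = 0.000625
  c term: (1×0.0230)² = 0.000529
  ΔT term: (1×0.0450)² = 0.00202
Total = 0.00318. Share from ΔT = 0.00202/0.00318 = 0.637.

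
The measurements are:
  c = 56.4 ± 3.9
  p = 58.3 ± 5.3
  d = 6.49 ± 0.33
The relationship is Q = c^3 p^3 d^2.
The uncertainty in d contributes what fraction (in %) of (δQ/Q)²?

8.09%

(δQ/Q)² = (3·δc/c)² + (3·δp/p)² + (2·δd/d)²
  c term: (3×0.0691)² = 0.0430
  p term: (3×0.0909)² = 0.0744
  d term: (2×0.0508)² = 0.0103
Total = 0.128. Share from d = 0.0103/0.128 = 0.0809.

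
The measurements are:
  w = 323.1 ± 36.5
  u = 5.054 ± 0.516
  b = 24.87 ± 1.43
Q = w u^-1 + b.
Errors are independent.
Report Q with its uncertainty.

88.80 ± 9.84

Let p = w·u^-1 = 63.93. δp/p = √((1·δw/w)² + (-1·δu/u)²) = √(0.0128 + 0.0104) = 0.152, so δp = 9.73.
Q = p + b: δQ = √(δp² + δb²) = √(94.8 + 2.04) = 9.84
Q = 88.80.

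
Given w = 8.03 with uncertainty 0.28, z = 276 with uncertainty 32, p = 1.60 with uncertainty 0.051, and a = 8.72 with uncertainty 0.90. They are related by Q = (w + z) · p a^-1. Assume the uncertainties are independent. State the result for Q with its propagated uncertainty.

52.1 ± 8.13

Let u = w + z = 284. δu = √(δw² + δz²) = √(0.0784 + 1020) = 32.0, so δu/u = 0.113.
Q is then a monomial in u, p, a:
δQ/Q = √((δu/u)² + (1·δp/p)² + (-1·δa/a)²) = √(0.0127 + 0.00102 + 0.0107) = 0.156
Q = 52.1, so δQ = 0.156 × 52.1 = 8.13.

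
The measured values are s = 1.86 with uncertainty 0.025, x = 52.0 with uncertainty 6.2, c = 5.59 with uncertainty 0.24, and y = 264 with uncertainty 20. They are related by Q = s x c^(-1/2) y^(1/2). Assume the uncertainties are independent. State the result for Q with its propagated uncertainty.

Relative error in a monomial: (δQ/Q)² = Σ (nᵢ · δxᵢ/xᵢ)².
  (1·δs/s)² = (1×0.0134)² = 0.000181;  (1·δx/x)² = (1×0.119)² = 0.0142;  (−½·δc/c)² = (-0.5×0.0429)² = 0.000461;  (½·δy/y)² = (0.5×0.0758)² = 0.00143
δQ/Q = √(0.0163) = 0.128
Q = 665, so δQ = 0.128 × 665 = 84.8.

665 ± 84.8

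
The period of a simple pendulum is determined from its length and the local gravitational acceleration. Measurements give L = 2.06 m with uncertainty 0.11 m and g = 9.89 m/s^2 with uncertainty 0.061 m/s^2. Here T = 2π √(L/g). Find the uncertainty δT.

0.0771 s

Each factor contributes (exponent × relative error)² to (δT/T)²:
  (½·δL/L)² = (0.5×0.0534)² = 0.000713;  (−½·δg/g)² = (-0.5×0.00617)² = 9.51e-06
δT/T = √(0.000722) = 0.0269
T = 2.87 s, so δT = 0.0269 × 2.87 = 0.0771 s.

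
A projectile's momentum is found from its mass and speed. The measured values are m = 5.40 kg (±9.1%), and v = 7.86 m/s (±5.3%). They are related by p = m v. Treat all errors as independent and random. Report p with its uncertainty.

Relative error in a monomial: (δp/p)² = Σ (nᵢ · δxᵢ/xᵢ)².
  (1·δm/m)² = (1×0.0910)² = 0.00828;  (1·δv/v)² = (1×0.0530)² = 0.00281
δp/p = √(0.0111) = 0.105
p = 42.4 kg·m/s, so δp = 0.105 × 42.4 = 4.47 kg·m/s.

42.4 ± 4.47 kg·m/s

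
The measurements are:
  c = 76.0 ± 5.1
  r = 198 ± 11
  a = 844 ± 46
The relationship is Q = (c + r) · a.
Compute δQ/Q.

0.0702

Let u = c + r = 274. δu = √(δc² + δr²) = √(26.0 + 121) = 12.1, so δu/u = 0.0443.
Q is then a monomial in u, a:
δQ/Q = √((δu/u)² + (1·δa/a)²) = √(0.00196 + 0.00297) = 0.0702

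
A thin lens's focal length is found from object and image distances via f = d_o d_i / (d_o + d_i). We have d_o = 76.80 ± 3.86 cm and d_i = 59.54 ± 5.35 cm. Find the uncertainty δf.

∂f/∂d_o = (d_i/(d_o+d_i))² = 0.191;  ∂f/∂d_i = (d_o/(d_o+d_i))² = 0.317
δf = √((∂f/∂d_o · δd_o)² + (∂f/∂d_i · δd_i)²) = √(0.542 + 2.88) = 1.85 cm

1.85 cm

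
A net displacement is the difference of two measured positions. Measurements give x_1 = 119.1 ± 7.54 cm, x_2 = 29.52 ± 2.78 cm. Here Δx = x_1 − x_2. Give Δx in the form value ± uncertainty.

89.58 ± 8.04 cm

Absolute uncertainties add in quadrature for a linear combination:
  (δx_1)² = 56.9;  (δx_2)² = 7.73
δΔx = √(64.6) = 8.04 cm
Δx = 89.58 cm.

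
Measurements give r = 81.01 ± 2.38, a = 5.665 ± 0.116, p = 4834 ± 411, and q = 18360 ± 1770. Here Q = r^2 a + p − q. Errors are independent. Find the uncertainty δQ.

2940

Let w = r^2·a = 37180. δw/w = √((2·δr/r)² + (1·δa/a)²) = √(0.00345 + 0.000419) = 0.0622, so δw = 2310.
Q = w + p − q: δQ = √(δw² + δp² + δq²) = √(5.35e+06 + 1.69e+05 + 3.13e+06) = 2940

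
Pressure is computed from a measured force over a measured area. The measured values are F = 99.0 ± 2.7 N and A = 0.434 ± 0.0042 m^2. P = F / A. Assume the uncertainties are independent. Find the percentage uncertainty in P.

Each factor contributes (exponent × relative error)² to (δP/P)²:
  (1·δF/F)² = (1×0.0273)² = 0.000744;  (-1·δA/A)² = (-1×0.00968)² = 9.37e-05
δP/P = √(0.000837) = 0.0289

2.89%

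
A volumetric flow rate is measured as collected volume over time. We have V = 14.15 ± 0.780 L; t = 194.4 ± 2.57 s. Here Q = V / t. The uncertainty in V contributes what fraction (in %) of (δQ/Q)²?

(δQ/Q)² = (1·δV/V)² + (-1·δt/t)²
  V term: (1×0.0551)² = 0.00304
  t term: (-1×0.0132)² = 0.000175
Total = 0.00321. Share from V = 0.00304/0.00321 = 0.946.

94.6%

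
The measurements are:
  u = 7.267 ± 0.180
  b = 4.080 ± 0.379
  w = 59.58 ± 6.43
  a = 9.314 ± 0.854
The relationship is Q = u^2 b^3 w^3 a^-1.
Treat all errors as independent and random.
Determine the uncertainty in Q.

Since Q is a product/quotient, work with relative uncertainties:
  (2·δu/u)² = (2×0.0248)² = 0.00245;  (3·δb/b)² = (3×0.0929)² = 0.0777;  (3·δw/w)² = (3×0.108)² = 0.105;  (-1·δa/a)² = (-1×0.0917)² = 0.00841
δQ/Q = √(0.193) = 0.440
Q = 8.144e+07, so δQ = 0.440 × 8.144e+07 = 3.58e+07.

3.58e+07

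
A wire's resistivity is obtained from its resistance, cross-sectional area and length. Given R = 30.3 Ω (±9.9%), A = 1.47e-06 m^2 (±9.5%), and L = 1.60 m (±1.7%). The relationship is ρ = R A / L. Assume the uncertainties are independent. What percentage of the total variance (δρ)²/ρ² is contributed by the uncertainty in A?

(δρ/ρ)² = (1·δR/R)² + (1·δA/A)² + (-1·δL/L)²
  R term: (1×0.0990)² = 0.00980
  A term: (1×0.0950)² = 0.00903
  L term: (-1×0.0170)² = 0.000289
Total = 0.0191. Share from A = 0.00903/0.0191 = 0.472.

47.2%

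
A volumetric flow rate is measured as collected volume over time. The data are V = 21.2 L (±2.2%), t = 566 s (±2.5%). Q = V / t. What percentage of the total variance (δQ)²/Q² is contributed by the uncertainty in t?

(δQ/Q)² = (1·δV/V)² + (-1·δt/t)²
  V term: (1×0.0220)² = 0.000484
  t term: (-1×0.0250)² = 0.000625
Total = 0.00111. Share from t = 0.000625/0.00111 = 0.564.

56.4%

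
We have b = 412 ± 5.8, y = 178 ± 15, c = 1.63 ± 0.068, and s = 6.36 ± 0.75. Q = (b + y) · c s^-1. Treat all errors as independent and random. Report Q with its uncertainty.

151 ± 19.4

Let u = b + y = 590. δu = √(δb² + δy²) = √(33.6 + 225) = 16.1, so δu/u = 0.0273.
Q is then a monomial in u, c, s:
δQ/Q = √((δu/u)² + (1·δc/c)² + (-1·δs/s)²) = √(0.000743 + 0.00174 + 0.0139) = 0.128
Q = 151, so δQ = 0.128 × 151 = 19.4.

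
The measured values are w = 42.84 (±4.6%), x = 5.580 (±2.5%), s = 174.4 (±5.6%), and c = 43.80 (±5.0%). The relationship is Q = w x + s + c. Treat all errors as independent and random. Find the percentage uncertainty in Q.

Let p = w·x = 239.0. δp/p = √((1·δw/w)² + (1·δx/x)²) = √(0.00212 + 0.000625) = 0.0524, so δp = 12.5.
Q = p + s + c: δQ = √(δp² + δs² + δc²) = √(157 + 95.4 + 4.80) = 16.0
Q = 457.2, so δQ/Q = 16.0/457.2 = 0.0350.

3.50%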